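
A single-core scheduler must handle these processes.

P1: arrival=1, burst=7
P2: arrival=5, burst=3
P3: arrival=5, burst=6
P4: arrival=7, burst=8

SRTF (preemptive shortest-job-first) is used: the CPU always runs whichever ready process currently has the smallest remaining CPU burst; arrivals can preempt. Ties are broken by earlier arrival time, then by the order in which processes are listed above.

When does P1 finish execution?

8

Gantt: | idle 0-1 | P1 1-8 | P2 8-11 | P3 11-17 | P4 17-25 |
Completion: P1=8  P2=11  P3=17  P4=25
Turnaround (C−A): P1=7  P2=6  P3=12  P4=18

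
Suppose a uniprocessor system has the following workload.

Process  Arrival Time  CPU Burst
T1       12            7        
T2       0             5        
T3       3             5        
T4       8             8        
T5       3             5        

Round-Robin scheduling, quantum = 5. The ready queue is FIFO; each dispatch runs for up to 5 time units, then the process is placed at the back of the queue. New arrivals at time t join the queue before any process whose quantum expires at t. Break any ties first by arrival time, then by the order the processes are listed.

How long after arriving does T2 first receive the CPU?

Schedule: | T2 0-5 | T3 5-10 | T5 10-15 | T4 15-20 | T1 20-25 | T4 25-28 | T1 28-30 |
Completion: T1=30  T2=5  T3=10  T4=28  T5=15
Turnaround (C−A): T1=18  T2=5  T3=7  T4=20  T5=12
Response(T2) = first start − arrival = 0 − 0 = 0

0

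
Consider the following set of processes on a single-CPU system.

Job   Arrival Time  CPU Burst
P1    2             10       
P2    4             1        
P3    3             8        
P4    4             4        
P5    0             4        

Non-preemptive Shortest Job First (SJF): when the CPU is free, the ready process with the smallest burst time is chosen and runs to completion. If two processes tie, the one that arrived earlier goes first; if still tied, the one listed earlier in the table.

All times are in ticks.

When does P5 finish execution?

Gantt: | P5 0-4 | P2 4-5 | P4 5-9 | P3 9-17 | P1 17-27 |
Completion: P1=27  P2=5  P3=17  P4=9  P5=4

4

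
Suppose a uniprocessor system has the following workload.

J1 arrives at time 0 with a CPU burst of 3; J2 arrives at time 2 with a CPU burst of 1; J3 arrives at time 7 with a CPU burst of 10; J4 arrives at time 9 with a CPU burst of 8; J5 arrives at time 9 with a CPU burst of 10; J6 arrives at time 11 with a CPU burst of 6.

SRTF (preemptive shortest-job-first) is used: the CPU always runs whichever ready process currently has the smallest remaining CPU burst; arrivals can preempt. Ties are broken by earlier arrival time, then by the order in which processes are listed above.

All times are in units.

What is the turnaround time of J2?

2

Timeline: | J1 0-3 | J2 3-4 | idle 4-7 | J3 7-17 | J6 17-23 | J4 23-31 | J5 31-41 |
Completion: J1=3  J2=4  J3=17  J4=31  J5=41  J6=23
Turnaround (C−A): J1=3  J2=2  J3=10  J4=22  J5=32  J6=12
Turnaround(J2) = completion − arrival = 4 − 2 = 2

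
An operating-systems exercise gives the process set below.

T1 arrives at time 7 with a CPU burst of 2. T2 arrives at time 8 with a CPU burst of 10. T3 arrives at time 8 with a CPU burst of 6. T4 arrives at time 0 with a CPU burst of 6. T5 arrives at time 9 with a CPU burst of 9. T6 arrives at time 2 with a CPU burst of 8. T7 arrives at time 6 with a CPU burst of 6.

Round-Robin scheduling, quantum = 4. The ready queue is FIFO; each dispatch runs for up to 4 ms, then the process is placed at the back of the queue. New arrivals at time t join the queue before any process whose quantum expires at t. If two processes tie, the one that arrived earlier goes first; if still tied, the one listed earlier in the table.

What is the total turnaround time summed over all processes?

181

Schedule: | T4 0-4 | T6 4-8 | T4 8-10 | T7 10-14 | T1 14-16 | T2 16-20 | T3 20-24 | T6 24-28 | T5 28-32 | T7 32-34 | T2 34-38 | T3 38-40 | T5 40-44 | T2 44-46 | T5 46-47 |
Completion: T1=16  T2=46  T3=40  T4=10  T5=47  T6=28  T7=34
Turnaround (C−A): T1=9  T2=38  T3=32  T4=10  T5=38  T6=26  T7=28
Turnaround = completion − arrival: T1=9, T2=38, T3=32, T4=10, T5=38, T6=26, T7=28
Total turnaround = 9 + 38 + 32 + 10 + 38 + 26 + 28 = 181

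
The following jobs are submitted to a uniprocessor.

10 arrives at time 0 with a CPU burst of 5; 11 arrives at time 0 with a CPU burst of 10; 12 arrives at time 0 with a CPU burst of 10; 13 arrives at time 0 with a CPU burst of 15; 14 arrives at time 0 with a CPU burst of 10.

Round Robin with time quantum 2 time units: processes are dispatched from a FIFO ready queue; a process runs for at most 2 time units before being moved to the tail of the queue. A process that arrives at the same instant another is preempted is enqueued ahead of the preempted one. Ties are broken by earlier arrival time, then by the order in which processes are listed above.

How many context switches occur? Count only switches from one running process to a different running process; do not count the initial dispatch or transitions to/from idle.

Timeline: | 10 0-2 | 11 2-4 | 12 4-6 | 13 6-8 | 14 8-10 | 10 10-12 | 11 12-14 | 12 14-16 | 13 16-18 | 14 18-20 | 10 20-21 | 11 21-23 | 12 23-25 | 13 25-27 | 14 27-29 | 11 29-31 | 12 31-33 | 13 33-35 | 14 35-37 | 11 37-39 | 12 39-41 | 13 41-43 | 14 43-45 | 13 45-50 |
Completion: 10=21  11=39  12=41  13=50  14=45

23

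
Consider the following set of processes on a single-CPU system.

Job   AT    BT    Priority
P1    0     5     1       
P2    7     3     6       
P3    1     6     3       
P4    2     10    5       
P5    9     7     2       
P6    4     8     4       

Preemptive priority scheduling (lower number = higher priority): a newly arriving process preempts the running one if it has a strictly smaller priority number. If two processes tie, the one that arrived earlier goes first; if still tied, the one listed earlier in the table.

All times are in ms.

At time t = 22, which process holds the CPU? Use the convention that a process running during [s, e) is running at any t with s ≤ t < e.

Schedule: | P1 0-5 | P3 5-9 | P5 9-16 | P3 16-18 | P6 18-26 | P4 26-36 | P2 36-39 |
Completion: P1=5  P2=39  P3=18  P4=36  P5=16  P6=26

P6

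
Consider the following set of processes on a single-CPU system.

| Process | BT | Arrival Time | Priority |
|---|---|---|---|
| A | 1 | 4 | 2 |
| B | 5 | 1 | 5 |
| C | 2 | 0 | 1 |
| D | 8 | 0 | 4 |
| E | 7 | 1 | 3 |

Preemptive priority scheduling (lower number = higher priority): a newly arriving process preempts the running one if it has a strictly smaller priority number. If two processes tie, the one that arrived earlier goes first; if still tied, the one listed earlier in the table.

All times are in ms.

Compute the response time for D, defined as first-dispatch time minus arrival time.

Schedule: | C 0-2 | E 2-4 | A 4-5 | E 5-10 | D 10-18 | B 18-23 |
Completion: A=5  B=23  C=2  D=18  E=10
Response(D) = first start − arrival = 10 − 0 = 10

10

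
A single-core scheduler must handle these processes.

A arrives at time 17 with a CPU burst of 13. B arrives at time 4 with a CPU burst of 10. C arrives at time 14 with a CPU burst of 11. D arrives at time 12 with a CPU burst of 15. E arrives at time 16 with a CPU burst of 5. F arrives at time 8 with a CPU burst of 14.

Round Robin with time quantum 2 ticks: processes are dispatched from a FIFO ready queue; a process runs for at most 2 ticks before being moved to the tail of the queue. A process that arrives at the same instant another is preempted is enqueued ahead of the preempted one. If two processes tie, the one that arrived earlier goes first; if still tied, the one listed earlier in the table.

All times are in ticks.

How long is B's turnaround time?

26

Schedule: | idle 0-4 | B 4-8 | F 8-10 | B 10-12 | F 12-14 | D 14-16 | B 16-18 | C 18-20 | F 20-22 | E 22-24 | D 24-26 | A 26-28 | B 28-30 | C 30-32 | F 32-34 | E 34-36 | D 36-38 | A 38-40 | C 40-42 | F 42-44 | E 44-45 | D 45-47 | A 47-49 | C 49-51 | F 51-53 | D 53-55 | A 55-57 | C 57-59 | F 59-61 | D 61-63 | A 63-65 | C 65-66 | D 66-68 | A 68-70 | D 70-71 | A 71-72 |
Completion: A=72  B=30  C=66  D=71  E=45  F=61
Turnaround (C−A): A=55  B=26  C=52  D=59  E=29  F=53
Turnaround(B) = completion − arrival = 30 − 4 = 26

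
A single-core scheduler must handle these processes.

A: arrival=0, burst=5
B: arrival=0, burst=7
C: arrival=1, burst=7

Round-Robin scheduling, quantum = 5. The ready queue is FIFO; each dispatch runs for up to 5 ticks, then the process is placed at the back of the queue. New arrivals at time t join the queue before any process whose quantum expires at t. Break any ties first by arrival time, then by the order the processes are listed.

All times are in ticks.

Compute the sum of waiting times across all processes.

Timeline: | A 0-5 | B 5-10 | C 10-15 | B 15-17 | C 17-19 |
Completion: A=5  B=17  C=19
Waiting = turnaround − burst: A=0, B=10, C=11
Total waiting = 0 + 10 + 11 = 21

21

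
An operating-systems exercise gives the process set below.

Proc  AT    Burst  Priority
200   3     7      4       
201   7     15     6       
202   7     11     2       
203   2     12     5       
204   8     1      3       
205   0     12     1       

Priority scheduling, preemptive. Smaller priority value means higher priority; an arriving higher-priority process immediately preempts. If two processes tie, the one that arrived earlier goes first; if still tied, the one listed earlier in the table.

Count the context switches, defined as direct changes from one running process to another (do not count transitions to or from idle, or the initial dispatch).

5

Gantt: | 205 0-12 | 202 12-23 | 204 23-24 | 200 24-31 | 203 31-43 | 201 43-58 |
Completion: 200=31  201=58  202=23  203=43  204=24  205=12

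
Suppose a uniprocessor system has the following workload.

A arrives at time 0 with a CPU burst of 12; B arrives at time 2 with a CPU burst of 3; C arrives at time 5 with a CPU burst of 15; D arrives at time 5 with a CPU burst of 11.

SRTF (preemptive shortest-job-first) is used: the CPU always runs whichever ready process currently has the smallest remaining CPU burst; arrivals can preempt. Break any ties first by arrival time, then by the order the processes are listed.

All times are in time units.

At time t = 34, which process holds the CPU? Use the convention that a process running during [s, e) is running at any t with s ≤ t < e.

C

Gantt: | A 0-2 | B 2-5 | A 5-15 | D 15-26 | C 26-41 |
Completion: A=15  B=5  C=41  D=26
Turnaround (C−A): A=15  B=3  C=36  D=21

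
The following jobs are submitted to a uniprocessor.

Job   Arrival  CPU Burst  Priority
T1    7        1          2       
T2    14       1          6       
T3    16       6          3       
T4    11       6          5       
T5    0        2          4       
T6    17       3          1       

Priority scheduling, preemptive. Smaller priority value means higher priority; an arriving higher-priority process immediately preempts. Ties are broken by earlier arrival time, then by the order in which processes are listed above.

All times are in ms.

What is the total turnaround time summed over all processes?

43

Gantt: | T5 0-2 | idle 2-7 | T1 7-8 | idle 8-11 | T4 11-16 | T3 16-17 | T6 17-20 | T3 20-25 | T4 25-26 | T2 26-27 |
Completion: T1=8  T2=27  T3=25  T4=26  T5=2  T6=20
Turnaround (C−A): T1=1  T2=13  T3=9  T4=15  T5=2  T6=3
Turnaround = completion − arrival: T1=1, T2=13, T3=9, T4=15, T5=2, T6=3
Total turnaround = 1 + 13 + 9 + 15 + 2 + 3 = 43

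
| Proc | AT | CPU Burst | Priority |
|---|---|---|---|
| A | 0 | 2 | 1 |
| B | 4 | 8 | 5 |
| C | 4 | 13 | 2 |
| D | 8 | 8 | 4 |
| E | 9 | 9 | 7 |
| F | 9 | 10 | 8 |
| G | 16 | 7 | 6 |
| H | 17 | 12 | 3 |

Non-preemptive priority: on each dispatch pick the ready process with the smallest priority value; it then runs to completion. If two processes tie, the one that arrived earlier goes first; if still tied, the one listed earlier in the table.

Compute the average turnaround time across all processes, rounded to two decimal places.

30.88

Gantt: | A 0-2 | idle 2-4 | C 4-17 | H 17-29 | D 29-37 | B 37-45 | G 45-52 | E 52-61 | F 61-71 |
Completion: A=2  B=45  C=17  D=37  E=61  F=71  G=52  H=29
Turnaround (C−A): A=2  B=41  C=13  D=29  E=52  F=62  G=36  H=12
Turnaround times: A=2, B=41, C=13, D=29, E=52, F=62, G=36, H=12
Average turnaround = (2+41+13+29+52+62+36+12) / 8 = 247/8 = 30.88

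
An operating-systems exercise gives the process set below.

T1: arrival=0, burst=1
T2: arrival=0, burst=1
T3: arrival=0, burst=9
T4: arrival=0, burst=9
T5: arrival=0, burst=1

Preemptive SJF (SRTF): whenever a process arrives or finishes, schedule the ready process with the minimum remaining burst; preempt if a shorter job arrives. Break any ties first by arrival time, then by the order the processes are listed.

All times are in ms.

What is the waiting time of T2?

Timeline: | T1 0-1 | T2 1-2 | T5 2-3 | T3 3-12 | T4 12-21 |
Completion: T1=1  T2=2  T3=12  T4=21  T5=3
Waiting(T2) = turnaround − burst = 2 − 1 = 1

1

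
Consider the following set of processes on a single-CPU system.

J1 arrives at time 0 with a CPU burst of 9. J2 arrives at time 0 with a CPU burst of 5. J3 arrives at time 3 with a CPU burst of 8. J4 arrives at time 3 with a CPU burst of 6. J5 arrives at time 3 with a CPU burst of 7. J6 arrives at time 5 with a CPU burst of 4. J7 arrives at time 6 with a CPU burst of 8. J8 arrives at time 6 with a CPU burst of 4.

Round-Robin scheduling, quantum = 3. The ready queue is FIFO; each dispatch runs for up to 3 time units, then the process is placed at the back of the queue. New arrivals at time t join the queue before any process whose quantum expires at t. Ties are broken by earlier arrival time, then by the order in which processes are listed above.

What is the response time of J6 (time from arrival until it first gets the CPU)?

Timeline: | J1 0-3 | J2 3-6 | J3 6-9 | J4 9-12 | J5 12-15 | J1 15-18 | J6 18-21 | J7 21-24 | J8 24-27 | J2 27-29 | J3 29-32 | J4 32-35 | J5 35-38 | J1 38-41 | J6 41-42 | J7 42-45 | J8 45-46 | J3 46-48 | J5 48-49 | J7 49-51 |
Completion: J1=41  J2=29  J3=48  J4=35  J5=49  J6=42  J7=51  J8=46
Turnaround (C−A): J1=41  J2=29  J3=45  J4=32  J5=46  J6=37  J7=45  J8=40
Response(J6) = first start − arrival = 18 − 5 = 13

13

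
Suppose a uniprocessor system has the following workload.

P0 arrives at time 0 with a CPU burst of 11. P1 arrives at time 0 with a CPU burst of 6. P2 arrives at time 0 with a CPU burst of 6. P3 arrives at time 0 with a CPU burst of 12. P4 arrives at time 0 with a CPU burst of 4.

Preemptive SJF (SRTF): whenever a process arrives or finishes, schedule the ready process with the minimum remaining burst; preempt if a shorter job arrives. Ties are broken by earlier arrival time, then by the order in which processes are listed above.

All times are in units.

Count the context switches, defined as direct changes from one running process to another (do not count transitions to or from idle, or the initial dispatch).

Gantt: | P4 0-4 | P1 4-10 | P2 10-16 | P0 16-27 | P3 27-39 |
Completion: P0=27  P1=10  P2=16  P3=39  P4=4
Turnaround (C−A): P0=27  P1=10  P2=16  P3=39  P4=4

4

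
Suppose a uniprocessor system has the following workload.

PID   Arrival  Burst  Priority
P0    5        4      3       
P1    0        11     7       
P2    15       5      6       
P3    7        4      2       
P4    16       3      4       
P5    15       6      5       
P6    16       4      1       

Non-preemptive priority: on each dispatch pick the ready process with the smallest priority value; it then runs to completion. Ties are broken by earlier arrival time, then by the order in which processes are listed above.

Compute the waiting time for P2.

Timeline: | P1 0-11 | P3 11-15 | P0 15-19 | P6 19-23 | P4 23-26 | P5 26-32 | P2 32-37 |
Completion: P0=19  P1=11  P2=37  P3=15  P4=26  P5=32  P6=23
Turnaround (C−A): P0=14  P1=11  P2=22  P3=8  P4=10  P5=17  P6=7
Waiting(P2) = turnaround − burst = 22 − 5 = 17

17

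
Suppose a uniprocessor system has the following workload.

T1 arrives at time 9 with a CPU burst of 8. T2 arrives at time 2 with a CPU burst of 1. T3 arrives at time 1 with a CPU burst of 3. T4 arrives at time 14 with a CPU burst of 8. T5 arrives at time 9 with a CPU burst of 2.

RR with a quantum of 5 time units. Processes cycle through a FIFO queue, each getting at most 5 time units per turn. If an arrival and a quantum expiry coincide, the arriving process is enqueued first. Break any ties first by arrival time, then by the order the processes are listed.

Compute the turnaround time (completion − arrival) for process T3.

3

Schedule: | idle 0-1 | T3 1-4 | T2 4-5 | idle 5-9 | T1 9-14 | T5 14-16 | T4 16-21 | T1 21-24 | T4 24-27 |
Completion: T1=24  T2=5  T3=4  T4=27  T5=16
Turnaround (C−A): T1=15  T2=3  T3=3  T4=13  T5=7
Turnaround(T3) = completion − arrival = 4 − 1 = 3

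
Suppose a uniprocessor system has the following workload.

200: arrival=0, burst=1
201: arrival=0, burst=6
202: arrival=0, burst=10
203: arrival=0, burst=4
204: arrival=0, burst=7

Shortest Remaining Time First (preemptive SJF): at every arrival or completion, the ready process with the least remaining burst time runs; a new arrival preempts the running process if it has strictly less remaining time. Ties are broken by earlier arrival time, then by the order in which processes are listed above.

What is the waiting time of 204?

Gantt: | 200 0-1 | 203 1-5 | 201 5-11 | 204 11-18 | 202 18-28 |
Completion: 200=1  201=11  202=28  203=5  204=18
Waiting(204) = turnaround − burst = 18 − 7 = 11

11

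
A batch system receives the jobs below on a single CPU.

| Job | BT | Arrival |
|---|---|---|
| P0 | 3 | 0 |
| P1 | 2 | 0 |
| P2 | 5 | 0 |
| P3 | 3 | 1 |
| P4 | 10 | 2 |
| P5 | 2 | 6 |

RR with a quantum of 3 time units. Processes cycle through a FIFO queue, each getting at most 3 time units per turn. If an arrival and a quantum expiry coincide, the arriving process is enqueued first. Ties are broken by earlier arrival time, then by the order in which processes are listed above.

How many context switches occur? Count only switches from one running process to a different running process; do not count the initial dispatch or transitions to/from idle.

Schedule: | P0 0-3 | P1 3-5 | P2 5-8 | P3 8-11 | P4 11-14 | P5 14-16 | P2 16-18 | P4 18-25 |
Completion: P0=3  P1=5  P2=18  P3=11  P4=25  P5=16
Turnaround (C−A): P0=3  P1=5  P2=18  P3=10  P4=23  P5=10

7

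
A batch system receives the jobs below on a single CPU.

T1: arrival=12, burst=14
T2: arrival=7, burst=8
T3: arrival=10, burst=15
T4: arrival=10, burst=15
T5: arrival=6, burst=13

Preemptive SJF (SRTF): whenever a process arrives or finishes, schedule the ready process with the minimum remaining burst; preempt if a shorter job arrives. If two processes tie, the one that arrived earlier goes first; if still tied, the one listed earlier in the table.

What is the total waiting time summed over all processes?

100

Schedule: | idle 0-6 | T5 6-7 | T2 7-15 | T5 15-27 | T1 27-41 | T3 41-56 | T4 56-71 |
Completion: T1=41  T2=15  T3=56  T4=71  T5=27
Waiting = turnaround − burst: T1=15, T2=0, T3=31, T4=46, T5=8
Total waiting = 15 + 0 + 31 + 46 + 8 = 100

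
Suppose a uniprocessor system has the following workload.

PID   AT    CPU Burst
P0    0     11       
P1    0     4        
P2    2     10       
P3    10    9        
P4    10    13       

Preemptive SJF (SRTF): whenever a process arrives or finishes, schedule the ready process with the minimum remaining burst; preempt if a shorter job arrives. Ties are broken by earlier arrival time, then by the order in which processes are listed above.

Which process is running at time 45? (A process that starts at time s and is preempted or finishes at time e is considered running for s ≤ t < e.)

Gantt: | P1 0-4 | P2 4-14 | P3 14-23 | P0 23-34 | P4 34-47 |
Completion: P0=34  P1=4  P2=14  P3=23  P4=47

P4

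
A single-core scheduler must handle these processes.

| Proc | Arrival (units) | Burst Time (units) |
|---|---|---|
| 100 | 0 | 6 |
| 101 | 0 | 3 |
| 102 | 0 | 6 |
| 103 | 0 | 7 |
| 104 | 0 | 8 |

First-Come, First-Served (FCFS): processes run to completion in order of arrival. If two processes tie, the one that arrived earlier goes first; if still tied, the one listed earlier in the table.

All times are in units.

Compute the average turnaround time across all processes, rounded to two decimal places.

Timeline: | 100 0-6 | 101 6-9 | 102 9-15 | 103 15-22 | 104 22-30 |
Completion: 100=6  101=9  102=15  103=22  104=30
Turnaround times: 100=6, 101=9, 102=15, 103=22, 104=30
Average turnaround = (6+9+15+22+30) / 5 = 82/5 = 16.40

16.40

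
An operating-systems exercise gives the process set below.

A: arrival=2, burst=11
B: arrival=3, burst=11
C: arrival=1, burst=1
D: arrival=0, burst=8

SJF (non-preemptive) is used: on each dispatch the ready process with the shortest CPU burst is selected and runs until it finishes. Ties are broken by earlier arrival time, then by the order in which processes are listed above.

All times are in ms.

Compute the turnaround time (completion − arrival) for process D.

Timeline: | D 0-8 | C 8-9 | A 9-20 | B 20-31 |
Completion: A=20  B=31  C=9  D=8
Turnaround (C−A): A=18  B=28  C=8  D=8
Turnaround(D) = completion − arrival = 8 − 0 = 8

8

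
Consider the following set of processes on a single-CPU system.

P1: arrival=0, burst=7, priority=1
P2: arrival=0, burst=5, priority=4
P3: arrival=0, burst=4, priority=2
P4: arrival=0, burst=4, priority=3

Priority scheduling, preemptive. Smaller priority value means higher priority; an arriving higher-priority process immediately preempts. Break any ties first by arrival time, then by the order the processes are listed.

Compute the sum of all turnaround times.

Timeline: | P1 0-7 | P3 7-11 | P4 11-15 | P2 15-20 |
Completion: P1=7  P2=20  P3=11  P4=15
Turnaround = completion − arrival: P1=7, P2=20, P3=11, P4=15
Total turnaround = 7 + 20 + 11 + 15 = 53

53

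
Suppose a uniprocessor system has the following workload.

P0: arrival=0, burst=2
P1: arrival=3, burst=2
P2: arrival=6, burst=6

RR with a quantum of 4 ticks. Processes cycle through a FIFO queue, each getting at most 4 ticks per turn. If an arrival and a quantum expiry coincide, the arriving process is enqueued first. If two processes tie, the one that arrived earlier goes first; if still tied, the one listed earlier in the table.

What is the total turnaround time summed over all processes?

Schedule: | P0 0-2 | idle 2-3 | P1 3-5 | idle 5-6 | P2 6-12 |
Completion: P0=2  P1=5  P2=12
Turnaround (C−A): P0=2  P1=2  P2=6
Turnaround = completion − arrival: P0=2, P1=2, P2=6
Total turnaround = 2 + 2 + 6 = 10

10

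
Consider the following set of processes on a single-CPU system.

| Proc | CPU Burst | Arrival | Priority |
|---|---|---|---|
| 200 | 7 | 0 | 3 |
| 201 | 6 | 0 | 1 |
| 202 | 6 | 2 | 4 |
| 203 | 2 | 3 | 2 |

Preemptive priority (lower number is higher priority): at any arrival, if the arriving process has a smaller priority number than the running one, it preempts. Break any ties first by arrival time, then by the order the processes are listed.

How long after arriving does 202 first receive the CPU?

13

Timeline: | 201 0-6 | 203 6-8 | 200 8-15 | 202 15-21 |
Completion: 200=15  201=6  202=21  203=8
Turnaround (C−A): 200=15  201=6  202=19  203=5
Response(202) = first start − arrival = 15 − 2 = 13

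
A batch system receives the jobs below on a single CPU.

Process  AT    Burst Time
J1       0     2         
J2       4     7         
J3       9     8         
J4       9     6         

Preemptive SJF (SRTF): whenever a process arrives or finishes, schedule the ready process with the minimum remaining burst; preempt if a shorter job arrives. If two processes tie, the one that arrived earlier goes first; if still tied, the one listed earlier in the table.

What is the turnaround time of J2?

7

Schedule: | J1 0-2 | idle 2-4 | J2 4-11 | J4 11-17 | J3 17-25 |
Completion: J1=2  J2=11  J3=25  J4=17
Turnaround (C−A): J1=2  J2=7  J3=16  J4=8
Turnaround(J2) = completion − arrival = 11 − 4 = 7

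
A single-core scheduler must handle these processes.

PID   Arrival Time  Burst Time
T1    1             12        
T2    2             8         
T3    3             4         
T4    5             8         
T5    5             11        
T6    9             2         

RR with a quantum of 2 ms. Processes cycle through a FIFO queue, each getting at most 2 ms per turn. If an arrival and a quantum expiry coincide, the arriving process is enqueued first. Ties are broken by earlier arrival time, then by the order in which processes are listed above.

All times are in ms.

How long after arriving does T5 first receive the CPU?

6

Timeline: | idle 0-1 | T1 1-3 | T2 3-5 | T3 5-7 | T1 7-9 | T4 9-11 | T5 11-13 | T2 13-15 | T3 15-17 | T6 17-19 | T1 19-21 | T4 21-23 | T5 23-25 | T2 25-27 | T1 27-29 | T4 29-31 | T5 31-33 | T2 33-35 | T1 35-37 | T4 37-39 | T5 39-41 | T1 41-43 | T5 43-46 |
Completion: T1=43  T2=35  T3=17  T4=39  T5=46  T6=19
Turnaround (C−A): T1=42  T2=33  T3=14  T4=34  T5=41  T6=10
Response(T5) = first start − arrival = 11 − 5 = 6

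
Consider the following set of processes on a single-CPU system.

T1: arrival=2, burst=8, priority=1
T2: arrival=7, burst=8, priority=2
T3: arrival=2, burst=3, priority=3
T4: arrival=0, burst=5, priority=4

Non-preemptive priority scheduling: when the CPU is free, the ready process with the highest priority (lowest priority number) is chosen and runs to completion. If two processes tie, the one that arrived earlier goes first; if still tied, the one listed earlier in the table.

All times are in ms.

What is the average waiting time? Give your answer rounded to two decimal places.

Gantt: | T4 0-5 | T1 5-13 | T2 13-21 | T3 21-24 |
Completion: T1=13  T2=21  T3=24  T4=5
Waiting times: T1=3, T2=6, T3=19, T4=0
Average waiting = (3+6+19+0) / 4 = 28/4 = 7.00

7.00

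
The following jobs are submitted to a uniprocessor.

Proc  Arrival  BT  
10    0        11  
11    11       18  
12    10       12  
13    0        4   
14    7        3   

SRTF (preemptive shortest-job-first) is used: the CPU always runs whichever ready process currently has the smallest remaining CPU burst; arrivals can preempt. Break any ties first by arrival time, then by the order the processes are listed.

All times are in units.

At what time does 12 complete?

Timeline: | 13 0-4 | 10 4-7 | 14 7-10 | 10 10-18 | 12 18-30 | 11 30-48 |
Completion: 10=18  11=48  12=30  13=4  14=10

30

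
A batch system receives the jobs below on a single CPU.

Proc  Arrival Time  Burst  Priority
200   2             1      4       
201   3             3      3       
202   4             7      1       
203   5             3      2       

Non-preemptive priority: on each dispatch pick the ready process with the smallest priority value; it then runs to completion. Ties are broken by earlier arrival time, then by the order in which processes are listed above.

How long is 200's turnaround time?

Schedule: | idle 0-2 | 200 2-3 | 201 3-6 | 202 6-13 | 203 13-16 |
Completion: 200=3  201=6  202=13  203=16
Turnaround (C−A): 200=1  201=3  202=9  203=11
Turnaround(200) = completion − arrival = 3 − 2 = 1

1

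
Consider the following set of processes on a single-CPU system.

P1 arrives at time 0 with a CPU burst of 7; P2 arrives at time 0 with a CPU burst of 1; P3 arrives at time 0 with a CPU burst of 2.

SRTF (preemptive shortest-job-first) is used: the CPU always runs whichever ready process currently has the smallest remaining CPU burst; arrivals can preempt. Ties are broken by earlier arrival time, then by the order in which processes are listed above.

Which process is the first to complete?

Schedule: | P2 0-1 | P3 1-3 | P1 3-10 |
Completion: P1=10  P2=1  P3=3
Finish order: P2 → P3 → P1

P2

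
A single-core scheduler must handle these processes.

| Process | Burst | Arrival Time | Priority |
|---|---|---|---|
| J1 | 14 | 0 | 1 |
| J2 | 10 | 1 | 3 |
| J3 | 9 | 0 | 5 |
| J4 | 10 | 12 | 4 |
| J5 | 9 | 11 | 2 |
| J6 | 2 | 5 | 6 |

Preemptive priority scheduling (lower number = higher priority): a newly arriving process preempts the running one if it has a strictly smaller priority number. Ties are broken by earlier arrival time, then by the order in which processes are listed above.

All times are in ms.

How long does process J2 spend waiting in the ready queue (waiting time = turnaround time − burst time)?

Schedule: | J1 0-14 | J5 14-23 | J2 23-33 | J4 33-43 | J3 43-52 | J6 52-54 |
Completion: J1=14  J2=33  J3=52  J4=43  J5=23  J6=54
Turnaround (C−A): J1=14  J2=32  J3=52  J4=31  J5=12  J6=49
Waiting(J2) = turnaround − burst = 32 − 10 = 22

22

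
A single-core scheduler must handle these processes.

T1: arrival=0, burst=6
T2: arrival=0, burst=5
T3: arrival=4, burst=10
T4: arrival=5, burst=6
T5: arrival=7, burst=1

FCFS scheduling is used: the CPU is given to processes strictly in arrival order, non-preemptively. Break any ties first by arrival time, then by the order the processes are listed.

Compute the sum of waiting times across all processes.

Schedule: | T1 0-6 | T2 6-11 | T3 11-21 | T4 21-27 | T5 27-28 |
Completion: T1=6  T2=11  T3=21  T4=27  T5=28
Turnaround (C−A): T1=6  T2=11  T3=17  T4=22  T5=21
Waiting = turnaround − burst: T1=0, T2=6, T3=7, T4=16, T5=20
Total waiting = 0 + 6 + 7 + 16 + 20 = 49

49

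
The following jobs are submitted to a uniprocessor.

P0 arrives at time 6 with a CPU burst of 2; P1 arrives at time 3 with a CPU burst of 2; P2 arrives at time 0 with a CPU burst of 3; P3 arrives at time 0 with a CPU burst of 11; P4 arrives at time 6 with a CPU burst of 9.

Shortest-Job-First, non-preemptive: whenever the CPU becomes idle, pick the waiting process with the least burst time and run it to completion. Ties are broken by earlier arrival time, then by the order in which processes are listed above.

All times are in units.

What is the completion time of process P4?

Gantt: | P2 0-3 | P1 3-5 | P3 5-16 | P0 16-18 | P4 18-27 |
Completion: P0=18  P1=5  P2=3  P3=16  P4=27

27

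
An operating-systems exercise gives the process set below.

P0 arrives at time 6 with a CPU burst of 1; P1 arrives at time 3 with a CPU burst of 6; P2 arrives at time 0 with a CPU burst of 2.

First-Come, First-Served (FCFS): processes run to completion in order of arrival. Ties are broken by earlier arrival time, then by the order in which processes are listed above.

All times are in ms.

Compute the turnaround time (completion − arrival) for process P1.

6

Timeline: | P2 0-2 | idle 2-3 | P1 3-9 | P0 9-10 |
Completion: P0=10  P1=9  P2=2
Turnaround(P1) = completion − arrival = 9 − 3 = 6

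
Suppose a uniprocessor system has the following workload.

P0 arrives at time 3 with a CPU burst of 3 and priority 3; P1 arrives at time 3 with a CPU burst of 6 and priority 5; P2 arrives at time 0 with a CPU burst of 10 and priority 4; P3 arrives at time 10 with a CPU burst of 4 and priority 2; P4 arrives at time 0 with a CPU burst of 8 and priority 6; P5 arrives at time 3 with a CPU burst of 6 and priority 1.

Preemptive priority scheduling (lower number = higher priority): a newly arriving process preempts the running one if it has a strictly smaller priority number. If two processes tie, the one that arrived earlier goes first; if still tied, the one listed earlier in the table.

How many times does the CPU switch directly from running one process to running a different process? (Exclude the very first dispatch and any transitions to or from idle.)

Gantt: | P2 0-3 | P5 3-9 | P0 9-10 | P3 10-14 | P0 14-16 | P2 16-23 | P1 23-29 | P4 29-37 |
Completion: P0=16  P1=29  P2=23  P3=14  P4=37  P5=9
Turnaround (C−A): P0=13  P1=26  P2=23  P3=4  P4=37  P5=6

7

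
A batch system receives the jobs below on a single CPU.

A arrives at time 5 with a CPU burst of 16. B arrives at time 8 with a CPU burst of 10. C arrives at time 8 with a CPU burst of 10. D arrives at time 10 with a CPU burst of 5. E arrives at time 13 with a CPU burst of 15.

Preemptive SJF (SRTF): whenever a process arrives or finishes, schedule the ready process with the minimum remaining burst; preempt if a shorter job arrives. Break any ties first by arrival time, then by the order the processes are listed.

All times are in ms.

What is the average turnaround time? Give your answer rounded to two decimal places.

Gantt: | idle 0-5 | A 5-8 | B 8-10 | D 10-15 | B 15-23 | C 23-33 | A 33-46 | E 46-61 |
Completion: A=46  B=23  C=33  D=15  E=61
Turnaround (C−A): A=41  B=15  C=25  D=5  E=48
Turnaround times: A=41, B=15, C=25, D=5, E=48
Average turnaround = (41+15+25+5+48) / 5 = 134/5 = 26.80

26.80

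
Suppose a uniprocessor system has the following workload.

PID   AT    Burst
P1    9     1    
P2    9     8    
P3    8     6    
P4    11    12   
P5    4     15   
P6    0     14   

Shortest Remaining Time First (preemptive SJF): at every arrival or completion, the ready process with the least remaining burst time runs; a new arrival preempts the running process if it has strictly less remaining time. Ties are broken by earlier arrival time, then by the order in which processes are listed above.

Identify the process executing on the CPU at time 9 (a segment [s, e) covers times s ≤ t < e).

P1

Gantt: | P6 0-9 | P1 9-10 | P6 10-15 | P3 15-21 | P2 21-29 | P4 29-41 | P5 41-56 |
Completion: P1=10  P2=29  P3=21  P4=41  P5=56  P6=15
Turnaround (C−A): P1=1  P2=20  P3=13  P4=30  P5=52  P6=15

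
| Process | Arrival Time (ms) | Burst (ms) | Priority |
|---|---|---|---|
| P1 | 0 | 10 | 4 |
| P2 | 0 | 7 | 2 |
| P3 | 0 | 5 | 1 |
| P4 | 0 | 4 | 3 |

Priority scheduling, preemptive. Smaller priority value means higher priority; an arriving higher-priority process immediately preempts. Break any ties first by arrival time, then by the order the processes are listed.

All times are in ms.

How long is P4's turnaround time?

16

Schedule: | P3 0-5 | P2 5-12 | P4 12-16 | P1 16-26 |
Completion: P1=26  P2=12  P3=5  P4=16
Turnaround (C−A): P1=26  P2=12  P3=5  P4=16
Turnaround(P4) = completion − arrival = 16 − 0 = 16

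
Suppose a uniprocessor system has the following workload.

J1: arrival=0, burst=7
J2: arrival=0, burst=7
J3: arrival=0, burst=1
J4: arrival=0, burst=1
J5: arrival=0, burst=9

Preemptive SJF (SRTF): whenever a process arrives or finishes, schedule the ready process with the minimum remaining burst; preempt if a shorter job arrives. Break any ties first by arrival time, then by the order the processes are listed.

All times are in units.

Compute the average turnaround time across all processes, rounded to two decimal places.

10.60

Timeline: | J3 0-1 | J4 1-2 | J1 2-9 | J2 9-16 | J5 16-25 |
Completion: J1=9  J2=16  J3=1  J4=2  J5=25
Turnaround (C−A): J1=9  J2=16  J3=1  J4=2  J5=25
Turnaround times: J1=9, J2=16, J3=1, J4=2, J5=25
Average turnaround = (9+16+1+2+25) / 5 = 53/5 = 10.60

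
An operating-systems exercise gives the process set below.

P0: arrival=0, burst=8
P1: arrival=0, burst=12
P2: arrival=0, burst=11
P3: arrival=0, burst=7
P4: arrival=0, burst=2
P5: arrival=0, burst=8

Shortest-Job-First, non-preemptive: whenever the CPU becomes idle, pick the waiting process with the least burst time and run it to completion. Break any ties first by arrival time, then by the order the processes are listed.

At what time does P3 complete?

9

Schedule: | P4 0-2 | P3 2-9 | P0 9-17 | P5 17-25 | P2 25-36 | P1 36-48 |
Completion: P0=17  P1=48  P2=36  P3=9  P4=2  P5=25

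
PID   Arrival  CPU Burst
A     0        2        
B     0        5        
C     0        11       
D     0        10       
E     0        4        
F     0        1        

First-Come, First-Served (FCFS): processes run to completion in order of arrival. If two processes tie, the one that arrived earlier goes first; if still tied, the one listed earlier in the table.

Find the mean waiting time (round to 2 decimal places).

14.50

Timeline: | A 0-2 | B 2-7 | C 7-18 | D 18-28 | E 28-32 | F 32-33 |
Completion: A=2  B=7  C=18  D=28  E=32  F=33
Waiting times: A=0, B=2, C=7, D=18, E=28, F=32
Average waiting = (0+2+7+18+28+32) / 6 = 87/6 = 14.50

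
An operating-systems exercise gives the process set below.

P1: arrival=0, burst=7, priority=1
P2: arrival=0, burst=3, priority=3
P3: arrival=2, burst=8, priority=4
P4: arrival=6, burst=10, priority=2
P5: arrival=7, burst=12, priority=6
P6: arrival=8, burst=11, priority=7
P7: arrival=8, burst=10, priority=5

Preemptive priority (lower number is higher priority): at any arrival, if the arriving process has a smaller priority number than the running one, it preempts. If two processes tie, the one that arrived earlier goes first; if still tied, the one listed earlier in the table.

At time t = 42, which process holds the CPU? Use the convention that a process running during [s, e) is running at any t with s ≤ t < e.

Gantt: | P1 0-7 | P4 7-17 | P2 17-20 | P3 20-28 | P7 28-38 | P5 38-50 | P6 50-61 |
Completion: P1=7  P2=20  P3=28  P4=17  P5=50  P6=61  P7=38
Turnaround (C−A): P1=7  P2=20  P3=26  P4=11  P5=43  P6=53  P7=30

P5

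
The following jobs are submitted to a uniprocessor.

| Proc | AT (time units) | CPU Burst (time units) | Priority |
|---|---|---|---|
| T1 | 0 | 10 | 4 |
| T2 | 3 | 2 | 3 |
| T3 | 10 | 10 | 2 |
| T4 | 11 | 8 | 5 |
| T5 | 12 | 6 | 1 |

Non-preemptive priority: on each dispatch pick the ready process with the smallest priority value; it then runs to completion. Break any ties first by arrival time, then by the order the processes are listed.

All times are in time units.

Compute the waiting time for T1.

0

Timeline: | T1 0-10 | T3 10-20 | T5 20-26 | T2 26-28 | T4 28-36 |
Completion: T1=10  T2=28  T3=20  T4=36  T5=26
Turnaround (C−A): T1=10  T2=25  T3=10  T4=25  T5=14
Waiting(T1) = turnaround − burst = 10 − 10 = 0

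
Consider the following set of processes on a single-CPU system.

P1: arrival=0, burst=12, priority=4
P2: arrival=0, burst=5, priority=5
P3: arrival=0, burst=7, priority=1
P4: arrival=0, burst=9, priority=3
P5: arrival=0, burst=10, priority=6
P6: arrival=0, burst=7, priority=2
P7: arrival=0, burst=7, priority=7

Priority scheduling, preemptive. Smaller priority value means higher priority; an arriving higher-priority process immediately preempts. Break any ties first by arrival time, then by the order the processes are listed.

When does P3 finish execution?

7

Schedule: | P3 0-7 | P6 7-14 | P4 14-23 | P1 23-35 | P2 35-40 | P5 40-50 | P7 50-57 |
Completion: P1=35  P2=40  P3=7  P4=23  P5=50  P6=14  P7=57
Turnaround (C−A): P1=35  P2=40  P3=7  P4=23  P5=50  P6=14  P7=57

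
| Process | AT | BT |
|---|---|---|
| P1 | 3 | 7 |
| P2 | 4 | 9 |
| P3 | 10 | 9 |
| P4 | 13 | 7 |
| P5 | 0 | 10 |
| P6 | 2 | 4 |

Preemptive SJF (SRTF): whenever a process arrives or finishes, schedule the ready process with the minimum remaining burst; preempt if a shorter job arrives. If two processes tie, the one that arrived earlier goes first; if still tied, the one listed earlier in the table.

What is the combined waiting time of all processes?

72

Gantt: | P5 0-2 | P6 2-6 | P1 6-13 | P4 13-20 | P5 20-28 | P2 28-37 | P3 37-46 |
Completion: P1=13  P2=37  P3=46  P4=20  P5=28  P6=6
Turnaround (C−A): P1=10  P2=33  P3=36  P4=7  P5=28  P6=4
Waiting = turnaround − burst: P1=3, P2=24, P3=27, P4=0, P5=18, P6=0
Total waiting = 3 + 24 + 27 + 0 + 18 + 0 = 72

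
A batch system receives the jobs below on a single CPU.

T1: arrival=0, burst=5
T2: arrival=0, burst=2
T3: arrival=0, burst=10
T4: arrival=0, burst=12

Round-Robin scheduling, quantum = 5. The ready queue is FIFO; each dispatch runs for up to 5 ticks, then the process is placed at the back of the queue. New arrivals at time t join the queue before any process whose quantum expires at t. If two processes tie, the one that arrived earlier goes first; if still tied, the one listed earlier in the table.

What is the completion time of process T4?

Schedule: | T1 0-5 | T2 5-7 | T3 7-12 | T4 12-17 | T3 17-22 | T4 22-29 |
Completion: T1=5  T2=7  T3=22  T4=29
Turnaround (C−A): T1=5  T2=7  T3=22  T4=29

29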